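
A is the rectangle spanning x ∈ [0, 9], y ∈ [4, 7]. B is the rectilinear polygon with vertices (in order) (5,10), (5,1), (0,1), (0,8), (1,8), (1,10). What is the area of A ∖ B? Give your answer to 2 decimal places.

12.00

|A| = 27, |A∩B| = 15.
|A ∖ B| = |A| − |A∩B| = 27 − 15 = 12.00.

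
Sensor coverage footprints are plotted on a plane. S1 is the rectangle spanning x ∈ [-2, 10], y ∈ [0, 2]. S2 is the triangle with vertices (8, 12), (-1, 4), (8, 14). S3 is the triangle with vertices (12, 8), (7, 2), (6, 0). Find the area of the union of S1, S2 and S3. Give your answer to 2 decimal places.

By inclusion–exclusion:
Individual areas: |S1| = 24, |S2| = 9, |S3| = 2.
|S1∩S2| = 0.
|S1∩S3| = 0.5.
|S2∩S3| = 0.
|S1∩S2∩S3| = 0.
|S1 ∪ S2 ∪ S3| = 35 − 0.5 + 0 = 34.50.

34.50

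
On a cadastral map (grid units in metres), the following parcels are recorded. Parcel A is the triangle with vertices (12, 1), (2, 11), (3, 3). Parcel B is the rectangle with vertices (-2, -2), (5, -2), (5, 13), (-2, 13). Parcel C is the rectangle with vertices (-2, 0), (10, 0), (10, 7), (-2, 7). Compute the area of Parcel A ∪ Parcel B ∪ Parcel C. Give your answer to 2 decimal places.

142.06

By inclusion–exclusion:
Individual areas: |Parcel A| = 35, |Parcel B| = 105, |Parcel C| = 84.
|Parcel A∩Parcel B| = 15.9444.
|Parcel A∩Parcel C| = 26.4444.
|Parcel B∩Parcel C|: x∈[-2,5], y∈[0,7] → 7·7 = 49.
|Parcel A∩Parcel B∩Parcel C| = 9.4444.
|Parcel A ∪ Parcel B ∪ Parcel C| = 224 − 91.3889 + 9.4444 = 142.06.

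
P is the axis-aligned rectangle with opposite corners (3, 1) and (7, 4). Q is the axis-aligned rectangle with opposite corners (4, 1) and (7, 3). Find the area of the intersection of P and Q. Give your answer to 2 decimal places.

6.00

|P∩Q|: x∈[4,7], y∈[1,3] → 3·2 = 6.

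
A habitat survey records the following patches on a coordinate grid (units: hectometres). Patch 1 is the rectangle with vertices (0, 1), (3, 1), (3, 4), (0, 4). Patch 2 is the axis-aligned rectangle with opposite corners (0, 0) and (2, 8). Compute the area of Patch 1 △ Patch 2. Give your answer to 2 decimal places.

|Patch 1∩Patch 2|: x∈[0,2], y∈[1,4] → 2·3 = 6.
|Patch 1 △ Patch 2| = |Patch 1| + |Patch 2| − 2·|Patch 1∩Patch 2| = 9 + 16 − 12 = 13.00.

13.00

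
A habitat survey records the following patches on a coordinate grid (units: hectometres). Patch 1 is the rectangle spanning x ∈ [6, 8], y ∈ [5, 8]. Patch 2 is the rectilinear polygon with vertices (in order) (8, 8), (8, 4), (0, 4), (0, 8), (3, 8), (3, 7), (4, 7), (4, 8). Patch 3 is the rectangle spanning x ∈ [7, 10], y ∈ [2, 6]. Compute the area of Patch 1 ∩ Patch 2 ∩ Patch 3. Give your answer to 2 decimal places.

The intersection is the polygon with vertices (7,5), (7,6), (8,6), (8,5).
By the shoelace formula its area is 1.00.

1.00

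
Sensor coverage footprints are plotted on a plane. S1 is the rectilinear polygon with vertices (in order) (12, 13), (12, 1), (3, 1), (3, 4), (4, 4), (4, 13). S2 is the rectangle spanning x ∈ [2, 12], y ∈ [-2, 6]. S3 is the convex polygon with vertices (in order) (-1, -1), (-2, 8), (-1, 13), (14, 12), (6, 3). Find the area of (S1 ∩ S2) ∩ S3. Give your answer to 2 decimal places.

The region (S1 ∩ S2) ∩ S3 is the polygon with vertices (3,4), (4,4), (4,6), (8.667,6), (6,3), (3,1.286).
By the shoelace formula its area is 13.57.

13.57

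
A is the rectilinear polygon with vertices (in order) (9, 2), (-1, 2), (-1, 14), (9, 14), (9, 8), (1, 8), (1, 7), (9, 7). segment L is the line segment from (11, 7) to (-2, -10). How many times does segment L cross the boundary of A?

The segment meets the boundary at (7.176,2), (9,4.385).

2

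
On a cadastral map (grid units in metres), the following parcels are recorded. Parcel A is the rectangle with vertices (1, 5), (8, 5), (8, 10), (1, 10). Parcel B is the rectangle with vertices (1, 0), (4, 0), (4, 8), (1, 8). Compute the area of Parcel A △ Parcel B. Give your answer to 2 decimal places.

41.00

|Parcel A∩Parcel B|: x∈[1,4], y∈[5,8] → 3·3 = 9.
|Parcel A △ Parcel B| = |Parcel A| + |Parcel B| − 2·|Parcel A∩Parcel B| = 35 + 24 − 18 = 41.00.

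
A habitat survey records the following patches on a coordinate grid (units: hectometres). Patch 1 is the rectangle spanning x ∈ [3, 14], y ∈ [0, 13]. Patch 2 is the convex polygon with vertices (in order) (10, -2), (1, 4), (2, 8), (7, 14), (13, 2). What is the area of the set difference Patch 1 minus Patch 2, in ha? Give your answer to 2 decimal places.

56.10

|Patch 1| = 143, |Patch 1∩Patch 2| = 86.9.
|Patch 1 ∖ Patch 2| = |Patch 1| − |Patch 1∩Patch 2| = 143 − 86.9 = 56.10.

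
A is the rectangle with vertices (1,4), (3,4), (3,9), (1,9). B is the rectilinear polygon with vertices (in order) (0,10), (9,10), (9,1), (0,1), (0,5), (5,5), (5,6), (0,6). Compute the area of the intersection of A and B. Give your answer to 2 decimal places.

8.00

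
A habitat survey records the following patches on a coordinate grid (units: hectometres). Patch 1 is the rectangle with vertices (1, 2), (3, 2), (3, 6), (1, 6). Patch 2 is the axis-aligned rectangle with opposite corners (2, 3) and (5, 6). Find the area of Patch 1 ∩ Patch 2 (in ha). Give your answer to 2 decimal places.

|Patch 1∩Patch 2|: x∈[2,3], y∈[3,6] → 1·3 = 3.

3.00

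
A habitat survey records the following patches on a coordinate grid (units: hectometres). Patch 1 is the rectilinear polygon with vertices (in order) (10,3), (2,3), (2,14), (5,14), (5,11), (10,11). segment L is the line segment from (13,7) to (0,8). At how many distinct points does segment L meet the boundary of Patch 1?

The segment meets the boundary at (2,7.846), (10,7.231).

2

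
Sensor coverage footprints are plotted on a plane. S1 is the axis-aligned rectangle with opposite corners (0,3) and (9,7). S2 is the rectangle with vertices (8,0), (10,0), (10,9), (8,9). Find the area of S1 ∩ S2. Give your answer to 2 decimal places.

|S1∩S2|: x∈[8,9], y∈[3,7] → 1·4 = 4.

4.00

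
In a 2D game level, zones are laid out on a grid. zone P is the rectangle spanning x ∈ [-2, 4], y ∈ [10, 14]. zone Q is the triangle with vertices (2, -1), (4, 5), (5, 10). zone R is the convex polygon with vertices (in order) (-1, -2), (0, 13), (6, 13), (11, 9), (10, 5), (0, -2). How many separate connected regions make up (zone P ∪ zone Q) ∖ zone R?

2

(zone P ∪ zone Q) ∖ zone R splits into 2 disjoint pieces (area 11.7, area 0.0078).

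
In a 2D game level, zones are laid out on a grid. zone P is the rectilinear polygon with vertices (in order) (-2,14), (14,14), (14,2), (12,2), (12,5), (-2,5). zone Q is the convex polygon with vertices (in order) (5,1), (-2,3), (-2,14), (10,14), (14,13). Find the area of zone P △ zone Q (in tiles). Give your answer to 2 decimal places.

|zone P| = 150, |zone Q| = 145, |zone P∩zone Q| = 118.
|zone P △ zone Q| = |zone P| + |zone Q| − 2·|zone P∩zone Q| = 150 + 145 − 236 = 59.00.

59.00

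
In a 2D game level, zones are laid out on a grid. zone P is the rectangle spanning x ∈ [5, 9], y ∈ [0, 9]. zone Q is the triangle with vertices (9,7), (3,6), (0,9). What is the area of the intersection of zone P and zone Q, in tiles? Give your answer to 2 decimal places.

3.11

The intersection is the polygon with vertices (5,7.889), (9,7), (5,6.333).
By the shoelace formula its area is 3.11.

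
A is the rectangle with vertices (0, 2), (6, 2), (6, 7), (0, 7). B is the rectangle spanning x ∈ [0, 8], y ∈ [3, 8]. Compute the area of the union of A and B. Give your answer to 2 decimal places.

46.00

By inclusion–exclusion:
Individual areas: |A| = 30, |B| = 40.
|A∩B|: x∈[0,6], y∈[3,7] → 6·4 = 24.
|A ∪ B| = 70 − 24 = 46.00.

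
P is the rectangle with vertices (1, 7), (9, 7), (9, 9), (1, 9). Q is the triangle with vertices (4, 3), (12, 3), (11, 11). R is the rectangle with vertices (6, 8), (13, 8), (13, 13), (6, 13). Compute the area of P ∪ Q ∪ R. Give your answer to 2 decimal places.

74.44

By inclusion–exclusion:
Individual areas: |P| = 16, |Q| = 32, |R| = 35.
|P∩Q| = 1.2857.
|P∩R|: x∈[6,9], y∈[8,9] → 3·1 = 3.
|Q∩R| = 4.5.
|P∩Q∩R| = 0.2232.
|P ∪ Q ∪ R| = 83 − 8.7857 + 0.2232 = 74.44.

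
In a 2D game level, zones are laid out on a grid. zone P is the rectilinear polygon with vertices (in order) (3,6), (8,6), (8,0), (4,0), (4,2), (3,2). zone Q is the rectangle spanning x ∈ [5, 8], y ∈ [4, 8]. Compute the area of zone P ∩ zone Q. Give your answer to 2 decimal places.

6.00

The intersection is the polygon with vertices (8,6), (8,4), (5,4), (5,6).
By the shoelace formula its area is 6.00.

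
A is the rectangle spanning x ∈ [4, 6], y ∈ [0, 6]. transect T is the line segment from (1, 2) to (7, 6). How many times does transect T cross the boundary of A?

2

The segment meets the boundary at (6,5.333), (4,4).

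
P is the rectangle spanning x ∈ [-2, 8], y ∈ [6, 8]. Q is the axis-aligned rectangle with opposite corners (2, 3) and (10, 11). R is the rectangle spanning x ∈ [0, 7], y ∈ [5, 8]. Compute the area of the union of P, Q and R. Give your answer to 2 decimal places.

By inclusion–exclusion:
Individual areas: |P| = 20, |Q| = 64, |R| = 21.
|P∩Q|: x∈[2,8], y∈[6,8] → 6·2 = 12.
|P∩R|: x∈[0,7], y∈[6,8] → 7·2 = 14.
|Q∩R|: x∈[2,7], y∈[5,8] → 5·3 = 15.
|P∩Q∩R| = 10.
|P ∪ Q ∪ R| = 105 − 41 + 10 = 74.00.

74.00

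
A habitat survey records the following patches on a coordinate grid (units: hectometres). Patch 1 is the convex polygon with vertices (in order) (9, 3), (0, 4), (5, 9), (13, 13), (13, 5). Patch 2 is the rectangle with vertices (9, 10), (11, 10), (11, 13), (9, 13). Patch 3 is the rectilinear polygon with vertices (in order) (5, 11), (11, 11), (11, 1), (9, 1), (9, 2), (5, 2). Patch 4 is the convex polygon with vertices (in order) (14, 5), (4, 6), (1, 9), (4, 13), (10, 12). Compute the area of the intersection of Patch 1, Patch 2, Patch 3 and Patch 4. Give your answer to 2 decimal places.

The intersection is the polygon with vertices (9,10), (9,11), (10.571,11), (11,10.25), (11,10).
By the shoelace formula its area is 1.84.

1.84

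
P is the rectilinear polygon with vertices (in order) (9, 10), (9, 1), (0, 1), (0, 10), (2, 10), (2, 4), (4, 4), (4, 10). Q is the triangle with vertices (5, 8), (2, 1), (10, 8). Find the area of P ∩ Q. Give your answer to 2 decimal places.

The intersection is the polygon with vertices (9,7.125), (2,1), (3.286,4), (4,4), (4,5.667), (5,8), (9,8).
By the shoelace formula its area is 16.47.

16.47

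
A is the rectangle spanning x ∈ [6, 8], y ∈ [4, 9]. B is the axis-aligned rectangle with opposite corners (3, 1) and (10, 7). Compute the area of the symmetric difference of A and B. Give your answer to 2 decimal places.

40.00

|A∩B|: x∈[6,8], y∈[4,7] → 2·3 = 6.
|A △ B| = |A| + |B| − 2·|A∩B| = 10 + 42 − 12 = 40.00.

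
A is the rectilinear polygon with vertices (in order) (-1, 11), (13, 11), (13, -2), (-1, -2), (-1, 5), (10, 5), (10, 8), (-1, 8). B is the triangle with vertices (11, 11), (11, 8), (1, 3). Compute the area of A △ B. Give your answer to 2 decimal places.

149.25

|A| = 149, |B| = 15, |A∩B| = 7.375.
|A △ B| = |A| + |B| − 2·|A∩B| = 149 + 15 − 14.75 = 149.25.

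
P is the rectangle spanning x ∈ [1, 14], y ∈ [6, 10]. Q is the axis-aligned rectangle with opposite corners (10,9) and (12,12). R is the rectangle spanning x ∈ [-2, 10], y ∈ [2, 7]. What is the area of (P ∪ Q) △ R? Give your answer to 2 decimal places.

|P ∪ Q| = 56.
|(P ∪ Q) ∩ R| = 9.
|(P ∪ Q) △ R| = 56 + 60 − 18 = 98.00.

98.00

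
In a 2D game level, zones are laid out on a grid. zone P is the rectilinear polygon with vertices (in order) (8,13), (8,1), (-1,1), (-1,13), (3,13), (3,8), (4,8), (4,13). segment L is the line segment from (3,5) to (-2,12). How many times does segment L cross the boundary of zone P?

1

The segment meets the boundary at (-1,10.6).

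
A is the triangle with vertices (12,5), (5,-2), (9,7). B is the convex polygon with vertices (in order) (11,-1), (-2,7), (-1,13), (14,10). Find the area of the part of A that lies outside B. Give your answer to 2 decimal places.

|A| = 17.5, |A∩B| = 14.527.
|A ∖ B| = |A| − |A∩B| = 17.5 − 14.527 = 2.97.

2.97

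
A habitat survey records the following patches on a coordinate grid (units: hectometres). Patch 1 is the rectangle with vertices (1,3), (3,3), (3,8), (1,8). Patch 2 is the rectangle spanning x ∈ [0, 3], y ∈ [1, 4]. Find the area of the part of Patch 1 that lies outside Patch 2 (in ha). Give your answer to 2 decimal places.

8.00

|Patch 1∩Patch 2|: x∈[1,3], y∈[3,4] → 2·1 = 2.
|Patch 1| = 10.
|Patch 1 ∖ Patch 2| = |Patch 1| − |Patch 1∩Patch 2| = 10 − 2 = 8.00.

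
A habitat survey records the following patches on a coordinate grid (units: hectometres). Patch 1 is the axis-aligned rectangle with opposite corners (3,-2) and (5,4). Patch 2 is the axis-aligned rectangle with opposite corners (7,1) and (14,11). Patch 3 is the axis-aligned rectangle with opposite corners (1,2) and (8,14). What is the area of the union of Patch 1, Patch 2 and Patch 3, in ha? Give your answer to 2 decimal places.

153.00

By inclusion–exclusion:
Individual areas: |Patch 1| = 12, |Patch 2| = 70, |Patch 3| = 84.
|Patch 1∩Patch 2| = 0 (no overlap).
|Patch 1∩Patch 3|: x∈[3,5], y∈[2,4] → 2·2 = 4.
|Patch 2∩Patch 3|: x∈[7,8], y∈[2,11] → 1·9 = 9.
|Patch 1∩Patch 2∩Patch 3| = 0.
|Patch 1 ∪ Patch 2 ∪ Patch 3| = 166 − 13 + 0 = 153.00.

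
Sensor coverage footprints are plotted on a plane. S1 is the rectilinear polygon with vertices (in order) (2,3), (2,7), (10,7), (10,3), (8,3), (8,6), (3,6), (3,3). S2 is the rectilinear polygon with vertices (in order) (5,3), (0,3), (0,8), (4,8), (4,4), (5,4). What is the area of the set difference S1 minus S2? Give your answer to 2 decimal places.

12.00

|S1| = 17, |S1∩S2| = 5.
|S1 ∖ S2| = |S1| − |S1∩S2| = 17 − 5 = 12.00.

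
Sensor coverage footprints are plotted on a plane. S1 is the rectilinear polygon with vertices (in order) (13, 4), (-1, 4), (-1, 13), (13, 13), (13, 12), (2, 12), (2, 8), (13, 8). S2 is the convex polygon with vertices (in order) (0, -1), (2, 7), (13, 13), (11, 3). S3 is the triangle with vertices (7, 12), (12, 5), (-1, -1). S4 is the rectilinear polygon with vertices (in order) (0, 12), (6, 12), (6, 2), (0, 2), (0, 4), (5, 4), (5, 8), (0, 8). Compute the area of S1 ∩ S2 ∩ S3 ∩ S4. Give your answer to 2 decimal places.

4.00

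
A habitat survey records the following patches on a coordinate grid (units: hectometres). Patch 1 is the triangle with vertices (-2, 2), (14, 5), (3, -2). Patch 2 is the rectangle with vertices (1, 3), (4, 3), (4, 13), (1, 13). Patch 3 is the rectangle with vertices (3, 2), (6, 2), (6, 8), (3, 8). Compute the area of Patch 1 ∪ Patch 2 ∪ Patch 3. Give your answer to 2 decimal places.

By inclusion–exclusion:
Individual areas: |Patch 1| = 39.5, |Patch 2| = 30, |Patch 3| = 18.
|Patch 1∩Patch 2| = 0.0417.
|Patch 1∩Patch 3| = 3.6562.
|Patch 2∩Patch 3|: x∈[3,4], y∈[3,8] → 1·5 = 5.
|Patch 1∩Patch 2∩Patch 3| = 0.0417.
|Patch 1 ∪ Patch 2 ∪ Patch 3| = 87.5 − 8.6979 + 0.0417 = 78.84.

78.84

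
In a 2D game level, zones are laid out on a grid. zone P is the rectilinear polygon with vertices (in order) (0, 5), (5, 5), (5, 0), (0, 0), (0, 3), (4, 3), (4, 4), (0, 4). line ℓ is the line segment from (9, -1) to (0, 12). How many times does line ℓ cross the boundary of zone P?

2

The segment meets the boundary at (4.846,5), (5,4.778).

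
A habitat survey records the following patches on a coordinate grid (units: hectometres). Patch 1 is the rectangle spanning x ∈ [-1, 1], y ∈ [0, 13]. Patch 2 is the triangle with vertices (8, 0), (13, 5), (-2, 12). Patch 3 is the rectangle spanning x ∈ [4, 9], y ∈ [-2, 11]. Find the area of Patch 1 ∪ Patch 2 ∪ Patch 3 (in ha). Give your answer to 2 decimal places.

113.00

By inclusion–exclusion:
Individual areas: |Patch 1| = 26, |Patch 2| = 55, |Patch 3| = 65.
|Patch 1∩Patch 2| = 2.9333.
|Patch 1∩Patch 3| = 0 (no overlap).
|Patch 2∩Patch 3| = 30.0667.
|Patch 1∩Patch 2∩Patch 3| = 0.
|Patch 1 ∪ Patch 2 ∪ Patch 3| = 146 − 33 + 0 = 113.00.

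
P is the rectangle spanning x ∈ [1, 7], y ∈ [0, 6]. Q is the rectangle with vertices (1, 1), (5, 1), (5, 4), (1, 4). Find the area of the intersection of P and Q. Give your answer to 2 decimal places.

|P∩Q|: x∈[1,5], y∈[1,4] → 4·3 = 12.

12.00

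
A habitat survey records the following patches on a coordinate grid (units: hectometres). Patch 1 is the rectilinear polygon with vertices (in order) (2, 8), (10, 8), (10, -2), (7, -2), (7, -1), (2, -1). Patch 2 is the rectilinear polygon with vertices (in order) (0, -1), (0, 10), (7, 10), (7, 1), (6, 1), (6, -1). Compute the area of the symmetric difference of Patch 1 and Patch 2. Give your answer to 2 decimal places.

|Patch 1| = 75, |Patch 2| = 75, |Patch 1∩Patch 2| = 43.
|Patch 1 △ Patch 2| = |Patch 1| + |Patch 2| − 2·|Patch 1∩Patch 2| = 75 + 75 − 86 = 64.00.

64.00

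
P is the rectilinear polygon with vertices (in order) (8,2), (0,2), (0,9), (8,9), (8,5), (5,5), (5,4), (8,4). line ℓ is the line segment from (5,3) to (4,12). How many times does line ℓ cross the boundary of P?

The segment meets the boundary at (4.333,9).

1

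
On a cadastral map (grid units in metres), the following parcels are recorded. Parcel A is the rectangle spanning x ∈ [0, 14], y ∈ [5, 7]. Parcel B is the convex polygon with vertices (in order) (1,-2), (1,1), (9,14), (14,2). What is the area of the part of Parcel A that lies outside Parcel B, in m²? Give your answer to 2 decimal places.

11.49

|Parcel A| = 28, |Parcel A∩Parcel B| = 16.5128.
|Parcel A ∖ Parcel B| = |Parcel A| − |Parcel A∩Parcel B| = 28 − 16.5128 = 11.49.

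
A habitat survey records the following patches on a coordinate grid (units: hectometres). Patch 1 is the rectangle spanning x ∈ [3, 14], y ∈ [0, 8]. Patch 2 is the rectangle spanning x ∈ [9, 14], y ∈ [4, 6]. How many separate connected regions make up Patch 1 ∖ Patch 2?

1

Patch 1 ∖ Patch 2 is a single connected region.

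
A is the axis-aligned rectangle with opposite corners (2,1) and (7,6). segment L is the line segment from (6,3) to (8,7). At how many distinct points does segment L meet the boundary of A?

1

The segment meets the boundary at (7,5).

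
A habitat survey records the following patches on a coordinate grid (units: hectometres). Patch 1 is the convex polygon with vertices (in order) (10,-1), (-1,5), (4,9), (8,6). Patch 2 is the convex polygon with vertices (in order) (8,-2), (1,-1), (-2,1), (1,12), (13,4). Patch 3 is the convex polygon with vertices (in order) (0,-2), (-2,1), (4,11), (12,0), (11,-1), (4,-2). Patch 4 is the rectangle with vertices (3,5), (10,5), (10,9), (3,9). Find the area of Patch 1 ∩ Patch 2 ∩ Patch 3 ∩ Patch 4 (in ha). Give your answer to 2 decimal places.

The intersection is the polygon with vertices (7.2,6.6), (8.235,5.176), (8.286,5), (3,5), (3,8.2), (4,9).
By the shoelace formula its area is 13.48.

13.48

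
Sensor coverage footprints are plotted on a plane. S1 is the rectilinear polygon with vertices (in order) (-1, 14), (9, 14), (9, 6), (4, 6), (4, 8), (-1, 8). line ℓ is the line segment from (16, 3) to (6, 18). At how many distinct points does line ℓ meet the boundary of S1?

2

The segment meets the boundary at (8.667,14), (9,13.5).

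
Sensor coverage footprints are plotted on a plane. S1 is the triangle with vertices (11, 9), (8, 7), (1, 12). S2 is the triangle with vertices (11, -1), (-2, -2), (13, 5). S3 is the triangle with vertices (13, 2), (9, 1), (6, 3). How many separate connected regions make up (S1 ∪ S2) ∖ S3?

3

(S1 ∪ S2) ∖ S3 splits into 3 disjoint pieces (area 14.5, area 27.3619, area 5.951).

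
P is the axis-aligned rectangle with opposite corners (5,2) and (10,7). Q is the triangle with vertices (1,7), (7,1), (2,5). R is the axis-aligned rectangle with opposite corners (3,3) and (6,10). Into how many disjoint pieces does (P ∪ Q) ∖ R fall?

(P ∪ Q) ∖ R splits into 2 disjoint pieces (area 21.225, area 1.4).

2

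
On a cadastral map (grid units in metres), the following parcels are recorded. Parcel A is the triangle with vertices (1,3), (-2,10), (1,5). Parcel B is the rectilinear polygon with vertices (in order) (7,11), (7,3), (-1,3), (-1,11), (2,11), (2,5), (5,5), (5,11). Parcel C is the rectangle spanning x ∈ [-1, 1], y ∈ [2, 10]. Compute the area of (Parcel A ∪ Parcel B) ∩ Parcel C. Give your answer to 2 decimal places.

14.00

The region (Parcel A ∪ Parcel B) ∩ Parcel C is the polygon with vertices (-1,10), (1,10), (1,3), (-1,3), (-1,7.667), (-1,8.333).
By the shoelace formula its area is 14.00.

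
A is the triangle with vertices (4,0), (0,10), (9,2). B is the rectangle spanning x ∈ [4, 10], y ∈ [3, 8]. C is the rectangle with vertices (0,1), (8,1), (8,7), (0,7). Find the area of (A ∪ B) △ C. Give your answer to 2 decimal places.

34.39

|A ∪ B| = 52.3264.
|(A ∪ B) ∩ C| = 32.9694.
|(A ∪ B) △ C| = 52.3264 + 48 − 65.9389 = 34.39.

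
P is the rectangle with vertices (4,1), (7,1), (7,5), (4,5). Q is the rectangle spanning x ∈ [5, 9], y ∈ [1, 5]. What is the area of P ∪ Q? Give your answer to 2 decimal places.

By inclusion–exclusion:
Individual areas: |P| = 12, |Q| = 16.
|P∩Q|: x∈[5,7], y∈[1,5] → 2·4 = 8.
|P ∪ Q| = 28 − 8 = 20.00.

20.00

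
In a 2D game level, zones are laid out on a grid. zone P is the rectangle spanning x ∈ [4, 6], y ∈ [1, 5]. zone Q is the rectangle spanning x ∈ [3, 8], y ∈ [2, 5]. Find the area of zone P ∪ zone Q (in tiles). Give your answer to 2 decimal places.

By inclusion–exclusion:
Individual areas: |zone P| = 8, |zone Q| = 15.
|zone P∩zone Q|: x∈[4,6], y∈[2,5] → 2·3 = 6.
|zone P ∪ zone Q| = 23 − 6 = 17.00.

17.00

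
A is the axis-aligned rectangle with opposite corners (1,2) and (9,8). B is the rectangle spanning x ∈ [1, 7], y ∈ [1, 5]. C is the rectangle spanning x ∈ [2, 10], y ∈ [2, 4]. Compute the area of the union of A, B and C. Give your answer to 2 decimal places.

56.00

By inclusion–exclusion:
Individual areas: |A| = 48, |B| = 24, |C| = 16.
|A∩B|: x∈[1,7], y∈[2,5] → 6·3 = 18.
|A∩C|: x∈[2,9], y∈[2,4] → 7·2 = 14.
|B∩C|: x∈[2,7], y∈[2,4] → 5·2 = 10.
|A∩B∩C| = 10.
|A ∪ B ∪ C| = 88 − 42 + 10 = 56.00.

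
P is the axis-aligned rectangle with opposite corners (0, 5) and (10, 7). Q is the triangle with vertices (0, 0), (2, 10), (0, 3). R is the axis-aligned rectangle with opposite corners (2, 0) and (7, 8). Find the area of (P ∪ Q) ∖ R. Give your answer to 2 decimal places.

|P ∪ Q| = 22.3143.
|(P ∪ Q) ∩ R| = 10.
|(P ∪ Q) ∖ R| = 22.3143 − 10 = 12.31.

12.31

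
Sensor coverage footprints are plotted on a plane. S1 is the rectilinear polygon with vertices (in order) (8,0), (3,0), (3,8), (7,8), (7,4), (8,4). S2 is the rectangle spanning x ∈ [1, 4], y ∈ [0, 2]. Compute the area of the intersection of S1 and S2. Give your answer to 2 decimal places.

2.00

The intersection is the polygon with vertices (3,0), (3,2), (4,2), (4,0).
By the shoelace formula its area is 2.00.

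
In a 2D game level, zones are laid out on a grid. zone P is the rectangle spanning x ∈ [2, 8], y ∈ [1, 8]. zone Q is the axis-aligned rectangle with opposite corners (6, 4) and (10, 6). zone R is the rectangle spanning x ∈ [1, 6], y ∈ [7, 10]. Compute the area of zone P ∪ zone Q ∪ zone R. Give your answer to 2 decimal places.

57.00

By inclusion–exclusion:
Individual areas: |zone P| = 42, |zone Q| = 8, |zone R| = 15.
|zone P∩zone Q|: x∈[6,8], y∈[4,6] → 2·2 = 4.
|zone P∩zone R|: x∈[2,6], y∈[7,8] → 4·1 = 4.
|zone Q∩zone R| = 0 (no overlap).
|zone P∩zone Q∩zone R| = 0.
|zone P ∪ zone Q ∪ zone R| = 65 − 8 + 0 = 57.00.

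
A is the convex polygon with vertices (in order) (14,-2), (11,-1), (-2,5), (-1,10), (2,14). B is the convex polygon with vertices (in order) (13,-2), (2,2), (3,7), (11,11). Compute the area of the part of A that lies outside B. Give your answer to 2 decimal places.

|A| = 94, |A∩B| = 48.6756.
|A ∖ B| = |A| − |A∩B| = 94 − 48.6756 = 45.32.

45.32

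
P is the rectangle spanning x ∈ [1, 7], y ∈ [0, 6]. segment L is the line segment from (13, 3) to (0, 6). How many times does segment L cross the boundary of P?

The segment meets the boundary at (1,5.769), (7,4.385).

2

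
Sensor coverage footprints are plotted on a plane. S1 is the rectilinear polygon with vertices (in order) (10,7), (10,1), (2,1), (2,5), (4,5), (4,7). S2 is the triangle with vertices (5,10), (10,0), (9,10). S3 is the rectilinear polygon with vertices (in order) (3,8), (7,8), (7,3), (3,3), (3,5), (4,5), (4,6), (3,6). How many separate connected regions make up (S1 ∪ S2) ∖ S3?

1

(S1 ∪ S2) ∖ S3 is a single connected region.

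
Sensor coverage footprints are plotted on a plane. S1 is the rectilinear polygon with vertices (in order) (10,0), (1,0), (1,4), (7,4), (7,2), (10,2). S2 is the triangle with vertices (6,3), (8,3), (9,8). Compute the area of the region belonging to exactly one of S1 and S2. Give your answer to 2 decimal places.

|S1| = 30, |S2| = 5, |S1∩S2| = 0.7.
|S1 △ S2| = |S1| + |S2| − 2·|S1∩S2| = 30 + 5 − 1.4 = 33.60.

33.60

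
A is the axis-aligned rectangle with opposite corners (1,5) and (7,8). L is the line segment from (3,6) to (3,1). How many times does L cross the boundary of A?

The segment meets the boundary at (3,5).

1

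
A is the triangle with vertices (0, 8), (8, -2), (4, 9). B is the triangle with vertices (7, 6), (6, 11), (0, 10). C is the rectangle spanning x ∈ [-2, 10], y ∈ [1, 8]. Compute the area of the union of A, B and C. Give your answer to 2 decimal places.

By inclusion–exclusion:
Individual areas: |A| = 24, |B| = 15.5, |C| = 84.
|A∩B| = 1.3856.
|A∩C| = 19.8545.
|B∩C| = 3.1.
|A∩B∩C| = 0.269.
|A ∪ B ∪ C| = 123.5 − 24.3401 + 0.269 = 99.43.

99.43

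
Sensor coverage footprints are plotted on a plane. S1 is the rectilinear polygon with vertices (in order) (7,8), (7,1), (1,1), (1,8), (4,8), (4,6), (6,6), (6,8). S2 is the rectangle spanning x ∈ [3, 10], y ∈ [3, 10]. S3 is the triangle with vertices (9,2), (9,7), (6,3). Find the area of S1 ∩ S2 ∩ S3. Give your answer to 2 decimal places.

The intersection is the polygon with vertices (6,3), (7,4.333), (7,3).
By the shoelace formula its area is 0.67.

0.67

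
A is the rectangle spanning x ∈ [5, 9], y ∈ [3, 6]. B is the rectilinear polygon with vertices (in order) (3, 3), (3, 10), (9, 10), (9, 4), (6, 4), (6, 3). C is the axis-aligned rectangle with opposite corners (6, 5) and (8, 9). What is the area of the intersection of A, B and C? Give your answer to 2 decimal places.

2.00

The intersection is the polygon with vertices (8,6), (8,5), (6,5), (6,6).
By the shoelace formula its area is 2.00.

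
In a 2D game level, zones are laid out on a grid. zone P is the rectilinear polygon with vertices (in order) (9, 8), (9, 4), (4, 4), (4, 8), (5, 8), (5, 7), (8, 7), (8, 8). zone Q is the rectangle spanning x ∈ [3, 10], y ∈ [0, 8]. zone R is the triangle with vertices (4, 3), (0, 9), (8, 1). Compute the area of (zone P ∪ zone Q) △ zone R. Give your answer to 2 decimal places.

|zone P ∪ zone Q| = 56.
|(zone P ∪ zone Q) ∩ zone R| = 5.75.
|(zone P ∪ zone Q) △ zone R| = 56 + 8 − 11.5 = 52.50.

52.50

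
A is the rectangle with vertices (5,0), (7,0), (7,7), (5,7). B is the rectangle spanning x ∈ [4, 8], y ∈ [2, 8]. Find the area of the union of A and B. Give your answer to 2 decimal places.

28.00

By inclusion–exclusion:
Individual areas: |A| = 14, |B| = 24.
|A∩B|: x∈[5,7], y∈[2,7] → 2·5 = 10.
|A ∪ B| = 38 − 10 = 28.00.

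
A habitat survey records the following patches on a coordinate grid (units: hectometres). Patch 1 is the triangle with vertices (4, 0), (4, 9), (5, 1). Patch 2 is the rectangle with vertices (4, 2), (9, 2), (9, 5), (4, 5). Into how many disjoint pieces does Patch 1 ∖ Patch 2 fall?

Patch 1 ∖ Patch 2 splits into 2 disjoint pieces (area 1.4375, area 1).

2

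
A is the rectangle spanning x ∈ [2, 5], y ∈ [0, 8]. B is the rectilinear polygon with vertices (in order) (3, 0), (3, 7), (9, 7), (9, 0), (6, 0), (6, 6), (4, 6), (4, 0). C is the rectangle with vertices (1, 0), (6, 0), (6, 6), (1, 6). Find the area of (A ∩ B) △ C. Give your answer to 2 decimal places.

|A ∩ B| = 8.
|(A ∩ B) ∩ C| = 6.
|(A ∩ B) △ C| = 8 + 30 − 12 = 26.00.

26.00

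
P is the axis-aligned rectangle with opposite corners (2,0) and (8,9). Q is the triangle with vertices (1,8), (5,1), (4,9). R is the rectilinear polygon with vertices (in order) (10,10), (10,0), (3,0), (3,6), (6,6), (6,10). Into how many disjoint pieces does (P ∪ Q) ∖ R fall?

(P ∪ Q) ∖ R is a single connected region.

1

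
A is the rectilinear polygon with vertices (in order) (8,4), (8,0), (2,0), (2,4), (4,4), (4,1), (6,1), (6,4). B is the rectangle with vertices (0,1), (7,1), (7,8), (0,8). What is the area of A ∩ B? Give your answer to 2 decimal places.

9.00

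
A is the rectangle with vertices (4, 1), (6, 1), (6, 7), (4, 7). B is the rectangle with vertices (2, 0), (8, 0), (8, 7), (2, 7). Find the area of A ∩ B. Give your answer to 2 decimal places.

12.00

|A∩B|: x∈[4,6], y∈[1,7] → 2·6 = 12.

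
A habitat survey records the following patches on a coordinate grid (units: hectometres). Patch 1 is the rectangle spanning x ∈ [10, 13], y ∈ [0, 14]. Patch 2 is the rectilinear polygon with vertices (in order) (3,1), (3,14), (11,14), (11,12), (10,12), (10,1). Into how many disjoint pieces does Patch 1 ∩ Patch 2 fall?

1

Patch 1 ∩ Patch 2 is a single connected region.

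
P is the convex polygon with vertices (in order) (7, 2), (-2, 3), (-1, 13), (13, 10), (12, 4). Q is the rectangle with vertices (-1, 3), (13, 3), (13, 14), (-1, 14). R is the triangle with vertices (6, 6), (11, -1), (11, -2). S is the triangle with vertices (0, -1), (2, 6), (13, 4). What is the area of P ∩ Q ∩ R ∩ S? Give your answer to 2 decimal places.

The intersection is the polygon with vertices (6.513,5.179), (6.597,5.164), (8.143,3), (7.875,3).
By the shoelace formula its area is 0.37.

0.37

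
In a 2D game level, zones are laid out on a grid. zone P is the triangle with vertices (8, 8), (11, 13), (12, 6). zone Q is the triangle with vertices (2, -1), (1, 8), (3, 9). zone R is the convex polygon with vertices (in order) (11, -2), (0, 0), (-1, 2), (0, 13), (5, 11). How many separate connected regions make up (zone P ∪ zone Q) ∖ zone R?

(zone P ∪ zone Q) ∖ zone R splits into 2 disjoint pieces (area 13, area 0.0428).

2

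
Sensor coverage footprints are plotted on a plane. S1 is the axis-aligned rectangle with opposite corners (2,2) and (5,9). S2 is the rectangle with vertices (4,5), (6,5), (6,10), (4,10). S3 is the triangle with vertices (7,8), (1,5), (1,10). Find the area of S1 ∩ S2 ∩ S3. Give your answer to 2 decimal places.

2.08

The intersection is the polygon with vertices (5,7), (4,6.5), (4,9), (5,8.667).
By the shoelace formula its area is 2.08.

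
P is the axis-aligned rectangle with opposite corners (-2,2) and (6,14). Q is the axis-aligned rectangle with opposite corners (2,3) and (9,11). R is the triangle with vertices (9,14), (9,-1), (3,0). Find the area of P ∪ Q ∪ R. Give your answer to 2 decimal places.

139.07

By inclusion–exclusion:
Individual areas: |P| = 96, |Q| = 56, |R| = 45.
|P∩Q|: x∈[2,6], y∈[3,11] → 4·8 = 32.
|P∩R| = 5.3571.
|Q∩R| = 24.
|P∩Q∩R| = 3.4286.
|P ∪ Q ∪ R| = 197 − 61.3571 + 3.4286 = 139.07.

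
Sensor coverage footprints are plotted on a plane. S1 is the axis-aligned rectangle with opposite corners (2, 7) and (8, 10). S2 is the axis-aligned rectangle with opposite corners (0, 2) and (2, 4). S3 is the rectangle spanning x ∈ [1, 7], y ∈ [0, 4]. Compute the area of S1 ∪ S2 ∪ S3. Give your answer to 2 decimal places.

By inclusion–exclusion:
Individual areas: |S1| = 18, |S2| = 4, |S3| = 24.
|S1∩S2| = 0 (no overlap).
|S1∩S3| = 0 (no overlap).
|S2∩S3|: x∈[1,2], y∈[2,4] → 1·2 = 2.
|S1∩S2∩S3| = 0.
|S1 ∪ S2 ∪ S3| = 46 − 2 + 0 = 44.00.

44.00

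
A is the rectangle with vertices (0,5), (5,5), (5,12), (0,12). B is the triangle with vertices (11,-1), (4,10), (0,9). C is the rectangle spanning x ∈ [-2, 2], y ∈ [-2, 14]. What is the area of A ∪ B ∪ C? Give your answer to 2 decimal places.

By inclusion–exclusion:
Individual areas: |A| = 35, |B| = 25.5, |C| = 64.
|A∩B| = 13.4143.
|A∩C|: x∈[0,2], y∈[5,12] → 2·7 = 14.
|B∩C| = 2.3182.
|A∩B∩C| = 2.3182.
|A ∪ B ∪ C| = 124.5 − 29.7325 + 2.3182 = 97.09.

97.09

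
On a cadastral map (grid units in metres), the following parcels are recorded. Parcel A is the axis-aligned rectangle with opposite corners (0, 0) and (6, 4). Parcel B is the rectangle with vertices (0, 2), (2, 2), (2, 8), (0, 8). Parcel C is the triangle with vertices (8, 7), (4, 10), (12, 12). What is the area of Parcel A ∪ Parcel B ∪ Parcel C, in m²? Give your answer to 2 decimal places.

By inclusion–exclusion:
Individual areas: |Parcel A| = 24, |Parcel B| = 12, |Parcel C| = 16.
|Parcel A∩Parcel B|: x∈[0,2], y∈[2,4] → 2·2 = 4.
|Parcel A∩Parcel C| = 0.
|Parcel B∩Parcel C| = 0.
|Parcel A∩Parcel B∩Parcel C| = 0.
|Parcel A ∪ Parcel B ∪ Parcel C| = 52 − 4 + 0 = 48.00.

48.00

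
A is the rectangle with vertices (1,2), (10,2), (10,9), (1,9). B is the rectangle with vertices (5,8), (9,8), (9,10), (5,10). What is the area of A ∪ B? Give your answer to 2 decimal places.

67.00

By inclusion–exclusion:
Individual areas: |A| = 63, |B| = 8.
|A∩B|: x∈[5,9], y∈[8,9] → 4·1 = 4.
|A ∪ B| = 71 − 4 = 67.00.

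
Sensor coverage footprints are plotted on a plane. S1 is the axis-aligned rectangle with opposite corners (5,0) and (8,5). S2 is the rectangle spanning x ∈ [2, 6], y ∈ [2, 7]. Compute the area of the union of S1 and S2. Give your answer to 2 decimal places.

32.00

By inclusion–exclusion:
Individual areas: |S1| = 15, |S2| = 20.
|S1∩S2|: x∈[5,6], y∈[2,5] → 1·3 = 3.
|S1 ∪ S2| = 35 − 3 = 32.00.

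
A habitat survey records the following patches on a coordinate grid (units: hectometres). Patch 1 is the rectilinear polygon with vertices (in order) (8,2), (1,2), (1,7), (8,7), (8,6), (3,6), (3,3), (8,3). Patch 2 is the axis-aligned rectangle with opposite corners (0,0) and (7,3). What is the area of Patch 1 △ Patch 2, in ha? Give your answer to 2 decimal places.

|Patch 1| = 20, |Patch 2| = 21, |Patch 1∩Patch 2| = 6.
|Patch 1 △ Patch 2| = |Patch 1| + |Patch 2| − 2·|Patch 1∩Patch 2| = 20 + 21 − 12 = 29.00.

29.00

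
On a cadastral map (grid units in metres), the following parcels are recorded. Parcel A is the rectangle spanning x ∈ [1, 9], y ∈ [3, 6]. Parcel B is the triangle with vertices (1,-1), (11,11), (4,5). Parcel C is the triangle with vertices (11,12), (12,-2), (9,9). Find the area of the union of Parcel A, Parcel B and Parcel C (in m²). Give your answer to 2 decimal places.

By inclusion–exclusion:
Individual areas: |Parcel A| = 24, |Parcel B| = 12, |Parcel C| = 15.5.
|Parcel A∩Parcel B| = 5.1667.
|Parcel A∩Parcel C| = 0.
|Parcel B∩Parcel C| = 0.6058.
|Parcel A∩Parcel B∩Parcel C| = 0.
|Parcel A ∪ Parcel B ∪ Parcel C| = 51.5 − 5.7725 + 0 = 45.73.

45.73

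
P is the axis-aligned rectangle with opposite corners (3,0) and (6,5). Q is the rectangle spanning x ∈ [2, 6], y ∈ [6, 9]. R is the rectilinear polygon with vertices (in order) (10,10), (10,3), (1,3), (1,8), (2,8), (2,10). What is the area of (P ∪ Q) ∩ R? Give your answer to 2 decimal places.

|P ∪ Q| = 27.
|(P ∪ Q) ∩ R| = 18.00.

18.00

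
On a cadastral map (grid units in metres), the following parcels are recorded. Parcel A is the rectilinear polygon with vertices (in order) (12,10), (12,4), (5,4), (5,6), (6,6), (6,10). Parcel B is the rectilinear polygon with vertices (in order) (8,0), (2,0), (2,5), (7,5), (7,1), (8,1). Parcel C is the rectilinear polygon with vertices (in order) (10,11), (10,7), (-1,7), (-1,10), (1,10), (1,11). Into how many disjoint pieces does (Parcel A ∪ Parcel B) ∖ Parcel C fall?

1

(Parcel A ∪ Parcel B) ∖ Parcel C is a single connected region.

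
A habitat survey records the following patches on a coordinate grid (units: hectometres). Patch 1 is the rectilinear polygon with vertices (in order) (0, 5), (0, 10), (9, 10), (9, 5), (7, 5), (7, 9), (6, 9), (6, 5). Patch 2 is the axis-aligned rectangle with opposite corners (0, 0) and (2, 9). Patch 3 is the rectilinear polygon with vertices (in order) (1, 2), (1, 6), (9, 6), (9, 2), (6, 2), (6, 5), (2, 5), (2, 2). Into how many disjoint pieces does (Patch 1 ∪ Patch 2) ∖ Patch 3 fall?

1

(Patch 1 ∪ Patch 2) ∖ Patch 3 is a single connected region.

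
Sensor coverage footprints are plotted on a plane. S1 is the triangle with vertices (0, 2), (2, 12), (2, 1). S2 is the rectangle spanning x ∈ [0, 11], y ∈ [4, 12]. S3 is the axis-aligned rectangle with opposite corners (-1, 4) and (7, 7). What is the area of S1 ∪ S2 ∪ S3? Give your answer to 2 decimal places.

95.60

By inclusion–exclusion:
Individual areas: |S1| = 11, |S2| = 88, |S3| = 24.
|S1∩S2| = 6.4.
|S1∩S3| = 3.9.
|S2∩S3|: x∈[0,7], y∈[4,7] → 7·3 = 21.
|S1∩S2∩S3| = 3.9.
|S1 ∪ S2 ∪ S3| = 123 − 31.3 + 3.9 = 95.60.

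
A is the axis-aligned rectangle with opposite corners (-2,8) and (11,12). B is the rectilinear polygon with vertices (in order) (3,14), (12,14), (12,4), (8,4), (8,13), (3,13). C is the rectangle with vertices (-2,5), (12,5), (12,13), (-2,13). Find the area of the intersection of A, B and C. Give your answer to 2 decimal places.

12.00

The intersection is the polygon with vertices (11,8), (8,8), (8,12), (11,12).
By the shoelace formula its area is 12.00.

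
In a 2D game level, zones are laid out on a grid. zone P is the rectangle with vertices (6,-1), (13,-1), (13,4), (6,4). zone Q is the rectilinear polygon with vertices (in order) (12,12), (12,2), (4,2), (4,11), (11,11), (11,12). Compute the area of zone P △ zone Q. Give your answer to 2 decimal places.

|zone P| = 35, |zone Q| = 73, |zone P∩zone Q| = 12.
|zone P △ zone Q| = |zone P| + |zone Q| − 2·|zone P∩zone Q| = 35 + 73 − 24 = 84.00.

84.00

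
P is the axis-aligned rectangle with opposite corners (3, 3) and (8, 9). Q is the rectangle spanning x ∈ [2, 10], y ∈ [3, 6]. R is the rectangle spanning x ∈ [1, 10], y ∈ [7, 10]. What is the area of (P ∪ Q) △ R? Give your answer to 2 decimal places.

46.00

|P ∪ Q| = 39.
|(P ∪ Q) ∩ R| = 10.
|(P ∪ Q) △ R| = 39 + 27 − 20 = 46.00.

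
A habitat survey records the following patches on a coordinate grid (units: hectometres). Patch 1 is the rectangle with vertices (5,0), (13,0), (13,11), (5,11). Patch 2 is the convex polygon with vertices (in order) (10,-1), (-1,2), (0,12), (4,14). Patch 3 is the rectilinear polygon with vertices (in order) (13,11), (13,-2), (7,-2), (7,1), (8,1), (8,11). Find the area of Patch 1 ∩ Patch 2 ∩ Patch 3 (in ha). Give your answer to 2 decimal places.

4.20

The intersection is the polygon with vertices (9.6,0), (7,0), (7,1), (8,1), (8,4).
By the shoelace formula its area is 4.20.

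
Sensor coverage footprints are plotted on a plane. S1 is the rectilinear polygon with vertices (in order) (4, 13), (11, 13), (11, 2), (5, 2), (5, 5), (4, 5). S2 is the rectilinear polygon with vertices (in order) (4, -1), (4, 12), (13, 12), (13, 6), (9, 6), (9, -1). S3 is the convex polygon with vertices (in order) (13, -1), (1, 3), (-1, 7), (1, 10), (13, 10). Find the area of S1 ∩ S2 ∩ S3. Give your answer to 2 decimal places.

The intersection is the polygon with vertices (9,6), (9,2), (5,2), (5,5), (4,5), (4,10), (11,10), (11,6).
By the shoelace formula its area is 45.00.

45.00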